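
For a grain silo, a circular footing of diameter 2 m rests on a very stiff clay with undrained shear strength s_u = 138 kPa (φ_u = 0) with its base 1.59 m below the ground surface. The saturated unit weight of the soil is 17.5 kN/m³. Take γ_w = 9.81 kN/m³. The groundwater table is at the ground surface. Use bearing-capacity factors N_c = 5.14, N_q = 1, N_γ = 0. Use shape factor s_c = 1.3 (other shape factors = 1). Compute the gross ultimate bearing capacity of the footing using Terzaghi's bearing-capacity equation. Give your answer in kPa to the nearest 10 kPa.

With the water table at the surface the whole profile is submerged: γ' = 17.5 − 9.81 = 7.69 kN/m³, so q = γ'·D_f = 12.227 kPa.
q_ult = c·N_c·s_c + q·N_q
     = 138 × 5.14 × 1.3 + 12.227 × 1
     = 922.12 + 12.227 = 934.34 kPa.

q_ult ≈ 930 kPa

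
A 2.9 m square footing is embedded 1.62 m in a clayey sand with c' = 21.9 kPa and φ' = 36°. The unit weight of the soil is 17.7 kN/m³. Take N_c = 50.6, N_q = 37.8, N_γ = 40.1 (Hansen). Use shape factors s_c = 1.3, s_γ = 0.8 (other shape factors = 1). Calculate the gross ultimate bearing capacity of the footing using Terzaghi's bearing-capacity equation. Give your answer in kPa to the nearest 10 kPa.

q_ult ≈ 3350 kPa

Overburden at base level: q = 17.7 × 1.62 = 28.674 kPa.
Cohesion term c·N_c·s_c = 21.9 × 50.6 × 1.3 = 1440.6 kPa; surcharge term q·N_q = 28.674 × 37.8 = 1083.9 kPa; self-weight term 0.5·γ·B·N_γ·s_γ = 0.5 × 17.7 × 2.9 × 40.1 × 0.8 = 823.33 kPa.
q_ult = 1440.6 + 1083.9 + 823.33 = 3347.8 kPa.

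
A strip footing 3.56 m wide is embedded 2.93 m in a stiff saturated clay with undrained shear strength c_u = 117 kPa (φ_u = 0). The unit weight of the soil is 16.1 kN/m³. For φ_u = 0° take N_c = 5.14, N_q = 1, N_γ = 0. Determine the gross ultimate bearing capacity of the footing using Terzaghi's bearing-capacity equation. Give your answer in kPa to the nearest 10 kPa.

q_ult ≈ 650 kPa

Effective surcharge at the founding depth q = γ·D_f = 16.1 × 2.93 = 47.173 kPa.
q_ult = c·N_c + q·N_q
     = 117 × 5.14 + 47.173 × 1
     = 601.38 + 47.173 = 648.55 kPa.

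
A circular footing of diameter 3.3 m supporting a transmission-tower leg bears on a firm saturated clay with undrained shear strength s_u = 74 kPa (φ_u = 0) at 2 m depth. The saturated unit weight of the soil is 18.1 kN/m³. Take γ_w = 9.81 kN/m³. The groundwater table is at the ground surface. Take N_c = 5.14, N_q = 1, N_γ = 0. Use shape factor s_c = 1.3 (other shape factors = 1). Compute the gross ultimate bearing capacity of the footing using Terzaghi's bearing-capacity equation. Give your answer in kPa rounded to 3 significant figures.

γ' = 18.1 − 9.81 = 8.29 kN/m³ (submerged throughout). q = 8.29 × 2 = 16.58 kPa.
c·N_c·s_c = 74 × 5.14 × 1.3 = 494.47 kPa
q·N_q = 16.58 × 1 = 16.58 kPa
q_ult = 494.47 + 16.58 = 511.05 kPa.

q_ult ≈ 511 kPa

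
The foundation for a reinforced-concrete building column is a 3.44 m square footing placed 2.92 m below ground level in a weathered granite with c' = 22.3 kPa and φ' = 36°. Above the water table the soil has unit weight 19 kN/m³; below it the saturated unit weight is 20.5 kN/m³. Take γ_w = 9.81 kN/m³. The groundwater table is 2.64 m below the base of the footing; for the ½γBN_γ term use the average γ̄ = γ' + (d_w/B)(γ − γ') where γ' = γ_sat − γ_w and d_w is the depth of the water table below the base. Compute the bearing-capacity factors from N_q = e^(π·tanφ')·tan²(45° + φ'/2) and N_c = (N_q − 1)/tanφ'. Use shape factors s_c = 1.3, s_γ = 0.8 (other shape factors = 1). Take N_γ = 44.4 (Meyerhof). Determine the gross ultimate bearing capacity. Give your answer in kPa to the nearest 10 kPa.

tan36° = 0.7265, so N_q = e^(π×0.7265)·tan²(63°) = 9.801 × 3.852 = 37.75.
N_c = (37.75 − 1)/tan36° = 50.59.
Overburden at base level: q = 19 × 2.92 = 55.48 kPa.
The water table is 2.64 m below the base (< B = 3.44 m), so the ½γBN_γ term uses γ̄ = γ' + (d_w/B)(γ − γ') = 10.69 + (2.64/3.44)(19 − 10.69) = 17.067 kN/m³.
Cohesion term c·N_c·s_c = 22.3 × 50.585 × 1.3 = 1466.5 kPa; surcharge term q·N_q = 55.48 × 37.752 = 2094.5 kPa; self-weight term 0.5·γ·B·N_γ·s_γ = 0.5 × 17.067 × 3.44 × 44.4 × 0.8 = 1042.7 kPa.
q_ult = 1466.5 + 2094.5 + 1042.7 = 4603.7 kPa.

q_ult ≈ 4600 kPa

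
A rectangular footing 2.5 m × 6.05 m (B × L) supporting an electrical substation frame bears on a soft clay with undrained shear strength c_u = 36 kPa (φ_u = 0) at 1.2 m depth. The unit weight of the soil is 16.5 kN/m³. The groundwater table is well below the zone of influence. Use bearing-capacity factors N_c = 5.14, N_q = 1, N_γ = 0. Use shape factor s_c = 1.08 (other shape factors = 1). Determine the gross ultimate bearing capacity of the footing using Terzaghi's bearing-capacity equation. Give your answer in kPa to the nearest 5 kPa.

q = γ·D_f = 16.5 × 1.2 = 19.8 kPa.
c·N_c·s_c = 36 × 5.14 × 1.08 = 199.84 kPa
q·N_q = 19.8 × 1 = 19.8 kPa
q_ult = 199.84 + 19.8 = 219.64 kPa.

q_ult ≈ 220 kPa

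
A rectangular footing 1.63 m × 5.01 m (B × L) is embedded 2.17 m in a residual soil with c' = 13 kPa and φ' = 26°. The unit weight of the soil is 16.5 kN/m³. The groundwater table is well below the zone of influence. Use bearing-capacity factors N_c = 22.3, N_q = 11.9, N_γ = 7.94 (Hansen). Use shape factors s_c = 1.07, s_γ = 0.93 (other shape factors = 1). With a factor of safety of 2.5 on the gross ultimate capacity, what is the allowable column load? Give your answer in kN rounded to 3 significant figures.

P_all ≈ 2730 kN

Effective surcharge at the founding depth q = γ·D_f = 16.5 × 2.17 = 35.805 kPa.
q_ult = c·N_c·s_c + q·N_q + 0.5·γ·B·N_γ·s_γ
     = 13 × 22.3 × 1.07 + 35.805 × 11.9 + 0.5 × 16.5 × 1.63 × 7.94 × 0.93
     = 310.19 + 426.08 + 99.299 = 835.57 kPa.
Gross allowable pressure q_all = 835.57 / 2.5 = 334.23 kPa.
Footing area = 8.1663 m², so allowable column load = 334.23 × 8.1663 = 2729.4 kN.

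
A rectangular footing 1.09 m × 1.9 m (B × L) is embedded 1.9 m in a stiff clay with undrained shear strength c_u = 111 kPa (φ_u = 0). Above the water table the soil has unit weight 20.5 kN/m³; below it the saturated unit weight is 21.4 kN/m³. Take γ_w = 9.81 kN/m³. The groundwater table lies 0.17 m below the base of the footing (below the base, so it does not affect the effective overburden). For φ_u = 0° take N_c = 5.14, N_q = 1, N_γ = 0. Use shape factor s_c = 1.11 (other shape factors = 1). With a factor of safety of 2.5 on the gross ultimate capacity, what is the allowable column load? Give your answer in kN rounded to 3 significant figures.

q = γ·D_f = 20.5 × 1.9 = 38.95 kPa.
c·N_c·s_c = 111 × 5.14 × 1.11 = 633.3 kPa
q·N_q = 38.95 × 1 = 38.95 kPa
q_ult = 633.3 + 38.95 = 672.25 kPa.
Gross allowable pressure q_all = 672.25 / 2.5 = 268.9 kPa.
Footing area = 2.071 m², so allowable column load = 268.9 × 2.071 = 556.89 kN.

P_all ≈ 557 kN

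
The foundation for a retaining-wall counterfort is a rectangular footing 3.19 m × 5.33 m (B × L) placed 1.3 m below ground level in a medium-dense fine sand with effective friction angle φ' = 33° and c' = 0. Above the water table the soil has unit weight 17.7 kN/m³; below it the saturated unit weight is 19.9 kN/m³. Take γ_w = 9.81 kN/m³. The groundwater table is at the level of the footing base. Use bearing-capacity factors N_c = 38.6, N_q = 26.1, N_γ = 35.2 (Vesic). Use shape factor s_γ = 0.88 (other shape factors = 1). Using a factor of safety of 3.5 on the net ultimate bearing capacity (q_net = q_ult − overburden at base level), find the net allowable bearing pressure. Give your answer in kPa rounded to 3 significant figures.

q_all(net) ≈ 307 kPa

Overburden at base level: q = 17.7 × 1.3 = 23.01 kPa.
Below the base the soil is submerged, so the ½γBN_γ term uses γ' = 19.9 − 9.81 = 10.09 kN/m³.
Surcharge term q·N_q = 23.01 × 26.1 = 600.56 kPa; self-weight term 0.5·γ·B·N_γ·s_γ = 0.5 × 10.09 × 3.19 × 35.2 × 0.88 = 498.51 kPa.
q_ult = 600.56 + 498.51 = 1099.1 kPa.
q_net = 1099.1 − 23.01 = 1076.1 kPa.
q_all(net) = 1076.1 / 3.5 = 307.45 kPa.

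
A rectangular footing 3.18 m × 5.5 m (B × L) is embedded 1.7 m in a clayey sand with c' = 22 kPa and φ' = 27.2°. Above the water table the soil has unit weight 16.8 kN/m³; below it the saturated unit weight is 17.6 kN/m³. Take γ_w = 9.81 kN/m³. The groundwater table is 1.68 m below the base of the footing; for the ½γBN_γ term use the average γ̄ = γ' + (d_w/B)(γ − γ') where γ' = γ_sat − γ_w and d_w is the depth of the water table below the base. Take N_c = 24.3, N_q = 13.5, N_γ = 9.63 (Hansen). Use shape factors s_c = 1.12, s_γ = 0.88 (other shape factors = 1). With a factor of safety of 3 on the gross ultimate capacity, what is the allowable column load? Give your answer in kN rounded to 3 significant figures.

q = γ·D_f = 16.8 × 1.7 = 28.56 kPa.
γ' = 7.79 kN/m³; averaging over the depth B below the base, γ̄ = γ' + (d_w/B)(γ − γ') = 12.55 kN/m³.
c·N_c·s_c = 22 × 24.3 × 1.12 = 598.75 kPa
q·N_q = 28.56 × 13.5 = 385.56 kPa
0.5·γ·B·N_γ·s_γ = 0.5 × 12.55 × 3.18 × 9.63 × 0.88 = 169.1 kPa
q_ult = 598.75 + 385.56 + 169.1 = 1153.4 kPa.
Gross allowable pressure q_all = 1153.4 / 3 = 384.47 kPa.
Footing area = 17.49 m², so allowable column load = 384.47 × 17.49 = 6724.4 kN.

P_all ≈ 6720 kN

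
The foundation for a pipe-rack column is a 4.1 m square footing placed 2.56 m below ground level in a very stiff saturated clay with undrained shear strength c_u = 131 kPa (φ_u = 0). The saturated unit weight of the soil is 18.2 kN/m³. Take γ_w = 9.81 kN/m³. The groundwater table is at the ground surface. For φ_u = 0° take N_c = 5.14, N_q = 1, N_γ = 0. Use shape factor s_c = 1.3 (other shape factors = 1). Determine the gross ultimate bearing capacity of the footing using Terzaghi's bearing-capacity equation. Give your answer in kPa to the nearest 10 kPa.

q_ult ≈ 900 kPa

With the water table at the surface the whole profile is submerged: γ' = 18.2 − 9.81 = 8.39 kN/m³, so q = γ'·D_f = 21.478 kPa.
q_ult = c·N_c·s_c + q·N_q
     = 131 × 5.14 × 1.3 + 21.478 × 1
     = 875.34 + 21.478 = 896.82 kPa.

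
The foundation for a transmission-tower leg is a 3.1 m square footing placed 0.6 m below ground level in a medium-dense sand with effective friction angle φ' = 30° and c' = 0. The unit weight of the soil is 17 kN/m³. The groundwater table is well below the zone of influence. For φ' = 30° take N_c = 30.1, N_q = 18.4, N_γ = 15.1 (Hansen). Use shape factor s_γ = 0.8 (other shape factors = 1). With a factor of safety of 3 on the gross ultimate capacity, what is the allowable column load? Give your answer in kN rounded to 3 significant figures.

P_all ≈ 1620 kN

q = γ·D_f = 17 × 0.6 = 10.2 kPa.
q·N_q = 10.2 × 18.4 = 187.68 kPa
0.5·γ·B·N_γ·s_γ = 0.5 × 17 × 3.1 × 15.1 × 0.8 = 318.31 kPa
q_ult = 187.68 + 318.31 = 505.99 kPa.
Gross allowable pressure q_all = 505.99 / 3 = 168.66 kPa.
Footing area = 9.61 m², so allowable column load = 168.66 × 9.61 = 1620.8 kN.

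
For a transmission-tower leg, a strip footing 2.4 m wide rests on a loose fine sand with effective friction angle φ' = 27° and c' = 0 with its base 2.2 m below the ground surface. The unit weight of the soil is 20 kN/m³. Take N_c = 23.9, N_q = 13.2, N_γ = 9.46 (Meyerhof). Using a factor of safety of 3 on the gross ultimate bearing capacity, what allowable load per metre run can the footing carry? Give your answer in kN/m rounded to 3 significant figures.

≈ 646 kN/m

q = γ·D_f = 20 × 2.2 = 44 kPa.
q·N_q = 44 × 13.2 = 580.8 kPa
0.5·γ·B·N_γ = 0.5 × 20 × 2.4 × 9.46 = 227.04 kPa
q_ult = 580.8 + 227.04 = 807.84 kPa.
Gross allowable pressure q_all = 807.84 / 3 = 269.28 kPa.
Allowable wall load = q_all × B = 269.28 × 2.4 = 646.27 kN per metre run.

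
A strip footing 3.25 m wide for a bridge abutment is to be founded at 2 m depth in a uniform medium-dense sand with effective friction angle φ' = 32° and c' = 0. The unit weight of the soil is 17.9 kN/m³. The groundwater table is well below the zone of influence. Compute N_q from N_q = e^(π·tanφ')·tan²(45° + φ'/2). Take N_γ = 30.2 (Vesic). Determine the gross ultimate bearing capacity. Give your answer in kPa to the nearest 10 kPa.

tan32° = 0.6249, so N_q = e^(π×0.6249)·tan²(61°) = 7.121 × 3.255 = 23.18.
Overburden at base level: q = 17.9 × 2 = 35.8 kPa.
Surcharge term q·N_q = 35.8 × 23.177 = 829.73 kPa; self-weight term 0.5·γ·B·N_γ = 0.5 × 17.9 × 3.25 × 30.2 = 878.44 kPa.
q_ult = 829.73 + 878.44 = 1708.2 kPa.

q_ult ≈ 1710 kPa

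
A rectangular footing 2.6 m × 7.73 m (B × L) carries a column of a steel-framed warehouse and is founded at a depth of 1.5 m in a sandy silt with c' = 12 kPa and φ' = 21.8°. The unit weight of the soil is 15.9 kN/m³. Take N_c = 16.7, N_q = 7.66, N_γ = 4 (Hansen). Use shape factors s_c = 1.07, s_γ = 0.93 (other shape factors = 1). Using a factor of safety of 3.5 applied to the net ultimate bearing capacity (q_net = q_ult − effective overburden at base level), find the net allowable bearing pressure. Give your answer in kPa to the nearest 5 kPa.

q_all(net) ≈ 130 kPa

Overburden at base level: q = 15.9 × 1.5 = 23.85 kPa.
Cohesion term c·N_c·s_c = 12 × 16.7 × 1.07 = 214.43 kPa; surcharge term q·N_q = 23.85 × 7.66 = 182.69 kPa; self-weight term 0.5·γ·B·N_γ·s_γ = 0.5 × 15.9 × 2.6 × 4 × 0.93 = 76.892 kPa.
q_ult = 214.43 + 182.69 + 76.892 = 474.01 kPa.
Net ultimate: q_net = 474.01 − 23.85 = 450.16 kPa.
q_all(net) = 450.16 / 3.5 = 128.62 kPa.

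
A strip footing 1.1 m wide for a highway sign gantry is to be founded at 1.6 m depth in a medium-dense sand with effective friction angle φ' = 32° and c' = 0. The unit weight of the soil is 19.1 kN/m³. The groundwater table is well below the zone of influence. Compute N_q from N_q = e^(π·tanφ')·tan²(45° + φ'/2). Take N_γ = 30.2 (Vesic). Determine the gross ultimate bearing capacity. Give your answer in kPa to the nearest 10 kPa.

q_ult ≈ 1030 kPa

tan32° = 0.6249, so N_q = e^(π×0.6249)·tan²(61°) = 7.121 × 3.255 = 23.18.
Effective surcharge at the founding depth q = γ·D_f = 19.1 × 1.6 = 30.56 kPa.
q_ult = q·N_q + 0.5·γ·B·N_γ
     = 30.56 × 23.177 + 0.5 × 19.1 × 1.1 × 30.2
     = 708.28 + 317.25 = 1025.5 kPa.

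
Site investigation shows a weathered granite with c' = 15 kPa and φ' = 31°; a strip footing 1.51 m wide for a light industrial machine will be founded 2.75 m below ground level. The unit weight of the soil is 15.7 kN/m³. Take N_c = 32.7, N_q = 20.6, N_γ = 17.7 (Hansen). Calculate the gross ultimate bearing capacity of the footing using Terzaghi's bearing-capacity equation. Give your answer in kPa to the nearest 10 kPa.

Effective surcharge at the founding depth q = γ·D_f = 15.7 × 2.75 = 43.175 kPa.
q_ult = c·N_c + q·N_q + 0.5·γ·B·N_γ
     = 15 × 32.7 + 43.175 × 20.6 + 0.5 × 15.7 × 1.51 × 17.7
     = 490.5 + 889.4 + 209.81 = 1589.7 kPa.

q_ult ≈ 1590 kPa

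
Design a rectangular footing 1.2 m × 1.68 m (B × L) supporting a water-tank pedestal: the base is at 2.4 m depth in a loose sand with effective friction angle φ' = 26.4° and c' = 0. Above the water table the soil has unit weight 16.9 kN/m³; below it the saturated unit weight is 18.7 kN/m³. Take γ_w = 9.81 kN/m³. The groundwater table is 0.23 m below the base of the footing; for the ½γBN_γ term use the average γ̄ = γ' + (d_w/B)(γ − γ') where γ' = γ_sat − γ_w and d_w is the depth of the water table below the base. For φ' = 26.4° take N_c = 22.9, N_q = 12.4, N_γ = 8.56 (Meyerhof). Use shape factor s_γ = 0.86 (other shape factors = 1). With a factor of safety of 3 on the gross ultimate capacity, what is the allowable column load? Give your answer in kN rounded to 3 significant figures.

q = γ·D_f = 16.9 × 2.4 = 40.56 kPa.
γ' = 8.89 kN/m³; averaging over the depth B below the base, γ̄ = γ' + (d_w/B)(γ − γ') = 10.425 kN/m³.
q·N_q = 40.56 × 12.4 = 502.94 kPa
0.5·γ·B·N_γ·s_γ = 0.5 × 10.425 × 1.2 × 8.56 × 0.86 = 46.048 kPa
q_ult = 502.94 + 46.048 = 548.99 kPa.
Gross allowable pressure q_all = 548.99 / 3 = 183 kPa.
Footing area = 2.016 m², so allowable column load = 183 × 2.016 = 368.92 kN.

P_all ≈ 369 kN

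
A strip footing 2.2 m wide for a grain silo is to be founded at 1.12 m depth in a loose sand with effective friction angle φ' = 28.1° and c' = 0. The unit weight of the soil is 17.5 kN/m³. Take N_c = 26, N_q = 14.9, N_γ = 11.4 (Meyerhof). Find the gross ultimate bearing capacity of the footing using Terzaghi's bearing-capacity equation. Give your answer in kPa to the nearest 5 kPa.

q_ult ≈ 510 kPa

Effective surcharge at the founding depth q = γ·D_f = 17.5 × 1.12 = 19.6 kPa.
q_ult = q·N_q + 0.5·γ·B·N_γ
     = 19.6 × 14.9 + 0.5 × 17.5 × 2.2 × 11.4
     = 292.04 + 219.45 = 511.49 kPa.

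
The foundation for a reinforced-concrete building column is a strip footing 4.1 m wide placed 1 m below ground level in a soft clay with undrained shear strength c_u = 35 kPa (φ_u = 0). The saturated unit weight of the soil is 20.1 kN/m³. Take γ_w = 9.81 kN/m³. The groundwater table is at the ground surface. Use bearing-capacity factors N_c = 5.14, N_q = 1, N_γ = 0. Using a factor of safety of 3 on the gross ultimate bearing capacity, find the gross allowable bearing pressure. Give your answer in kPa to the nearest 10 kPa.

q_all ≈ 60 kPa

γ' = 20.1 − 9.81 = 10.29 kN/m³ (submerged throughout). q = 10.29 × 1 = 10.29 kPa.
c·N_c = 35 × 5.14 = 179.9 kPa
q·N_q = 10.29 × 1 = 10.29 kPa
q_ult = 179.9 + 10.29 = 190.19 kPa.
q_all = 190.19 / 3 = 63.397 kPa.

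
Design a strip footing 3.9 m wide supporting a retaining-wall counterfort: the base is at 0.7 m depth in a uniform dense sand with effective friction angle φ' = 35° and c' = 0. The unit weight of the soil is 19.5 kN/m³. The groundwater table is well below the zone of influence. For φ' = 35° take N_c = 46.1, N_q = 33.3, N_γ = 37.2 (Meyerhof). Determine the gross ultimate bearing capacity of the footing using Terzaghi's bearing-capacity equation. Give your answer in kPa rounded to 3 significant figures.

q = γ·D_f = 19.5 × 0.7 = 13.65 kPa.
q·N_q = 13.65 × 33.3 = 454.54 kPa
0.5·γ·B·N_γ = 0.5 × 19.5 × 3.9 × 37.2 = 1414.5 kPa
q_ult = 454.54 + 1414.5 = 1869.1 kPa.

q_ult ≈ 1870 kPa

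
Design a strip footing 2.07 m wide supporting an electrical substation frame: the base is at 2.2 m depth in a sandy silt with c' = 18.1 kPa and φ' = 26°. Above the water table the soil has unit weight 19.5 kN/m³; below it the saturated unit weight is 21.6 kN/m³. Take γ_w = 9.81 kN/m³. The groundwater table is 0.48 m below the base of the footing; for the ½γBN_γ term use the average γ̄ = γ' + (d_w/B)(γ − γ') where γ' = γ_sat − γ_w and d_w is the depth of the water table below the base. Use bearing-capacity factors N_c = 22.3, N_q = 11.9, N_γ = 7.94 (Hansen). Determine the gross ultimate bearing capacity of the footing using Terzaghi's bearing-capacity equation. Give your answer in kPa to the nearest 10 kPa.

Effective surcharge at the founding depth q = γ·D_f = 19.5 × 2.2 = 42.9 kPa.
With d_w = 0.48 m < B, γ̄ = 11.79 + (0.48/2.07) × (19.5 − 11.79) = 13.578 kN/m³.
q_ult = c·N_c + q·N_q + 0.5·γ·B·N_γ
     = 18.1 × 22.3 + 42.9 × 11.9 + 0.5 × 13.578 × 2.07 × 7.94
     = 403.63 + 510.51 + 111.58 = 1025.7 kPa.

q_ult ≈ 1030 kPa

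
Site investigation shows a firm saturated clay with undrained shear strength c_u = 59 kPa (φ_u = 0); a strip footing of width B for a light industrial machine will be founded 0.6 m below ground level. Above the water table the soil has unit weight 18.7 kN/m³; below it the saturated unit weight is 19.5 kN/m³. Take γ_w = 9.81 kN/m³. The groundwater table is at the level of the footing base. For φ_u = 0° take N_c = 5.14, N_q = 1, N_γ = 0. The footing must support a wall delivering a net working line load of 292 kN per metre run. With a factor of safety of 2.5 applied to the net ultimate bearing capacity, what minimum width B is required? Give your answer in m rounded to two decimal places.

B = 2.41 m

q = γ·D_f = 18.7 × 0.6 = 11.22 kPa.
c·N_c = 59 × 5.14 = 303.26 kPa
q·N_q = 11.22 × 1 = 11.22 kPa
q_ult = 303.26 + 11.22 = 314.48 kPa.
For φ = 0 the ½γBN_γ term vanishes, so q_ult is independent of B. q_net = 314.48 − 11.22 = 303.26 kPa; q_all(net) = 303.26/2.5 = 121.3 kPa.
Required width B = w / q_all(net) = 292 / 121.3 = 2.407 m.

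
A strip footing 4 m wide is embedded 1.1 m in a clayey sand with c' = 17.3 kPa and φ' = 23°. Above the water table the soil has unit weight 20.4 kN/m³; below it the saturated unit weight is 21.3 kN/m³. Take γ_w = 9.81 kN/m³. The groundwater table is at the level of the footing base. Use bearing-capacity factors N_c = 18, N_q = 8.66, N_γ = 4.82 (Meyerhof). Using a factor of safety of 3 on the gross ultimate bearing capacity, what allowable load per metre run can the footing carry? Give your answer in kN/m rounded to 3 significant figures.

≈ 822 kN/m

q = γ·D_f = 20.4 × 1.1 = 22.44 kPa.
For the ½γBN_γ term take γ' = 21.3 − 9.81 = 11.49 kN/m³ (soil below base is submerged).
c·N_c = 17.3 × 18 = 311.4 kPa
q·N_q = 22.44 × 8.66 = 194.33 kPa
0.5·γ·B·N_γ = 0.5 × 11.49 × 4 × 4.82 = 110.76 kPa
q_ult = 311.4 + 194.33 + 110.76 = 616.49 kPa.
Gross allowable pressure q_all = 616.49 / 3 = 205.5 kPa.
Allowable wall load = q_all × B = 205.5 × 4 = 821.99 kN per metre run.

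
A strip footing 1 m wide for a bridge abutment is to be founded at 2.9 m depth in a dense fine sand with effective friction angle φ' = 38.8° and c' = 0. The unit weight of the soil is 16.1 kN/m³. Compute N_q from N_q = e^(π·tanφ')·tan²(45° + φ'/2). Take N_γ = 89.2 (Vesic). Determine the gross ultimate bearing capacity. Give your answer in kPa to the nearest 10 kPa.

q_ult ≈ 3260 kPa

tan38.8° = 0.804, so N_q = e^(π×0.804)·tan²(64.4°) = 12.502 × 4.356 = 54.46.
Overburden at base level: q = 16.1 × 2.9 = 46.69 kPa.
Surcharge term q·N_q = 46.69 × 54.463 = 2542.9 kPa; self-weight term 0.5·γ·B·N_γ = 0.5 × 16.1 × 1 × 89.2 = 718.06 kPa.
q_ult = 2542.9 + 718.06 = 3260.9 kPa.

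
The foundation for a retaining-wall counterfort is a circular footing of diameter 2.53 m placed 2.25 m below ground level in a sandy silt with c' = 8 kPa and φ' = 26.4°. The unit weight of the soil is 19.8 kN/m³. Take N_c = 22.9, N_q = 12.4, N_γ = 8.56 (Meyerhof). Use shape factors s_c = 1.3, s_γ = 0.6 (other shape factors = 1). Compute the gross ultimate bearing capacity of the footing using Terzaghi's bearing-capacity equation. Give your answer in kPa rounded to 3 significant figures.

q_ult ≈ 919 kPa

Overburden at base level: q = 19.8 × 2.25 = 44.55 kPa.
Cohesion term c·N_c·s_c = 8 × 22.9 × 1.3 = 238.16 kPa; surcharge term q·N_q = 44.55 × 12.4 = 552.42 kPa; self-weight term 0.5·γ·B·N_γ·s_γ = 0.5 × 19.8 × 2.53 × 8.56 × 0.6 = 128.64 kPa.
q_ult = 238.16 + 552.42 + 128.64 = 919.22 kPa.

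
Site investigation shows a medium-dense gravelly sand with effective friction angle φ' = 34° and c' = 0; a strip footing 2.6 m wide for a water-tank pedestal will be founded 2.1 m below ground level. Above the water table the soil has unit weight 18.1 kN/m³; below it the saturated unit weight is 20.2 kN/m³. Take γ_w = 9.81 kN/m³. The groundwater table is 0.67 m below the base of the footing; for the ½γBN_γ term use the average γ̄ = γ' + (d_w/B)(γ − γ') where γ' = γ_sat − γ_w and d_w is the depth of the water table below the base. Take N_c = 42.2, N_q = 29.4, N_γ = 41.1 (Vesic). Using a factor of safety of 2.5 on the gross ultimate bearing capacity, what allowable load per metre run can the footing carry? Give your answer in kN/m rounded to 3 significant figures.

Overburden at base level: q = 18.1 × 2.1 = 38.01 kPa.
The water table is 0.67 m below the base (< B = 2.6 m), so the ½γBN_γ term uses γ̄ = γ' + (d_w/B)(γ − γ') = 10.39 + (0.67/2.6)(18.1 − 10.39) = 12.377 kN/m³.
Surcharge term q·N_q = 38.01 × 29.4 = 1117.5 kPa; self-weight term 0.5·γ·B·N_γ = 0.5 × 12.377 × 2.6 × 41.1 = 661.29 kPa.
q_ult = 1117.5 + 661.29 = 1778.8 kPa.
Gross allowable pressure q_all = 1778.8 / 2.5 = 711.51 kPa.
Allowable wall load = q_all × B = 711.51 × 2.6 = 1849.9 kN per metre run.

≈ 1850 kN/m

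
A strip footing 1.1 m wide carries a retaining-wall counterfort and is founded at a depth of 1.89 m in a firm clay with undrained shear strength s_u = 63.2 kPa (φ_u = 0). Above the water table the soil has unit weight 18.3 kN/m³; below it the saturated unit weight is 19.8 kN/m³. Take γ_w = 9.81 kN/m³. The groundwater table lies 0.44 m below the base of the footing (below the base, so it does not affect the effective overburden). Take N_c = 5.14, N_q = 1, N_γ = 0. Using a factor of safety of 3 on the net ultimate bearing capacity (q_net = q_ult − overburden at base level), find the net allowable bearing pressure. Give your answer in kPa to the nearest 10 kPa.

q_all(net) ≈ 110 kPa

q = γ·D_f = 18.3 × 1.89 = 34.587 kPa.
c·N_c = 63.2 × 5.14 = 324.85 kPa
q·N_q = 34.587 × 1 = 34.587 kPa
q_ult = 324.85 + 34.587 = 359.44 kPa.
q_net = 359.44 − 34.587 = 324.85 kPa.
q_all(net) = 324.85 / 3 = 108.28 kPa.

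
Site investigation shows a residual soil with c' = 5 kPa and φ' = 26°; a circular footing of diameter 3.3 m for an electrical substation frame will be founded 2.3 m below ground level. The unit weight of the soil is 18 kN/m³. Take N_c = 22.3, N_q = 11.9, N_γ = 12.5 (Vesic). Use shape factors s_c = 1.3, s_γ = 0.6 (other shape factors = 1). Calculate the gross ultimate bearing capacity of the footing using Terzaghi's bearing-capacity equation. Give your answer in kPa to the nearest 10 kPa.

q = γ·D_f = 18 × 2.3 = 41.4 kPa.
c·N_c·s_c = 5 × 22.3 × 1.3 = 144.95 kPa
q·N_q = 41.4 × 11.9 = 492.66 kPa
0.5·γ·B·N_γ·s_γ = 0.5 × 18 × 3.3 × 12.5 × 0.6 = 222.75 kPa
q_ult = 144.95 + 492.66 + 222.75 = 860.36 kPa.

q_ult ≈ 860 kPa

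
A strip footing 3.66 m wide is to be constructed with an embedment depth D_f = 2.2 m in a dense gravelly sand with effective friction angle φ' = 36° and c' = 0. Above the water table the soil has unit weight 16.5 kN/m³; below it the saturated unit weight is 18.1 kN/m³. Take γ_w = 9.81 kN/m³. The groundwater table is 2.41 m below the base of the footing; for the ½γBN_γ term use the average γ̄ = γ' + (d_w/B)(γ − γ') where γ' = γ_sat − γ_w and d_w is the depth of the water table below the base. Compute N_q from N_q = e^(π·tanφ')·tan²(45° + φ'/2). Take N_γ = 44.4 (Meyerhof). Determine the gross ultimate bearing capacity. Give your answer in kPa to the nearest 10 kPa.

tan36° = 0.7265, so N_q = e^(π×0.7265)·tan²(63°) = 9.801 × 3.852 = 37.75.
q = γ·D_f = 16.5 × 2.2 = 36.3 kPa.
γ' = 8.29 kN/m³; averaging over the depth B below the base, γ̄ = γ' + (d_w/B)(γ − γ') = 13.696 kN/m³.
q·N_q = 36.3 × 37.752 = 1370.4 kPa
0.5·γ·B·N_γ = 0.5 × 13.696 × 3.66 × 44.4 = 1112.8 kPa
q_ult = 1370.4 + 1112.8 = 2483.2 kPa.

q_ult ≈ 2480 kPa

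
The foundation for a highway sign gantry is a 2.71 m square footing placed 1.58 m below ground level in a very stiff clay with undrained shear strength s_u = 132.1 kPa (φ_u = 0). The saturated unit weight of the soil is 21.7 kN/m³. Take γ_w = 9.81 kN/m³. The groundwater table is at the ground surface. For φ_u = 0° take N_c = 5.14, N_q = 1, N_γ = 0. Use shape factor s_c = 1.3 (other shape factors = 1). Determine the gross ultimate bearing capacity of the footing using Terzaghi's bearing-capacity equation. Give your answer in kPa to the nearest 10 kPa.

q_ult ≈ 900 kPa

Water table at ground surface, so effective unit weight γ' = 21.7 − 9.81 = 11.89 kN/m³ is used throughout; overburden q = 11.89 × 1.58 = 18.786 kPa.
Cohesion term c·N_c·s_c = 132.1 × 5.14 × 1.3 = 882.69 kPa; surcharge term q·N_q = 18.786 × 1 = 18.786 kPa.
q_ult = 882.69 + 18.786 = 901.48 kPa.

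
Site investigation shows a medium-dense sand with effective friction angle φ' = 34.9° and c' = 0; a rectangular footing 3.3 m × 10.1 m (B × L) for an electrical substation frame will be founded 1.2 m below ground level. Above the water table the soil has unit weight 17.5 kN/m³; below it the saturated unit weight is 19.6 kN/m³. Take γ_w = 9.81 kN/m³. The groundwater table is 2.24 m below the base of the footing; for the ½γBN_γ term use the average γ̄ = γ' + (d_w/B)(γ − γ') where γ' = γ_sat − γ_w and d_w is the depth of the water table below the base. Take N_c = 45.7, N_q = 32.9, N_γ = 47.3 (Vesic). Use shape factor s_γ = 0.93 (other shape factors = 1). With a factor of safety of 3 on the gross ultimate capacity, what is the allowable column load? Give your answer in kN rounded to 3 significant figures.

P_all ≈ 19800 kN

Effective surcharge at the founding depth q = γ·D_f = 17.5 × 1.2 = 21 kPa.
With d_w = 2.24 m < B, γ̄ = 9.79 + (2.24/3.3) × (17.5 − 9.79) = 15.023 kN/m³.
q_ult = q·N_q + 0.5·γ·B·N_γ·s_γ
     = 21 × 32.9 + 0.5 × 15.023 × 3.3 × 47.3 × 0.93
     = 690.9 + 1090.4 = 1781.3 kPa.
Gross allowable pressure q_all = 1781.3 / 3 = 593.78 kPa.
Footing area = 33.33 m², so allowable column load = 593.78 × 33.33 = 19791 kN.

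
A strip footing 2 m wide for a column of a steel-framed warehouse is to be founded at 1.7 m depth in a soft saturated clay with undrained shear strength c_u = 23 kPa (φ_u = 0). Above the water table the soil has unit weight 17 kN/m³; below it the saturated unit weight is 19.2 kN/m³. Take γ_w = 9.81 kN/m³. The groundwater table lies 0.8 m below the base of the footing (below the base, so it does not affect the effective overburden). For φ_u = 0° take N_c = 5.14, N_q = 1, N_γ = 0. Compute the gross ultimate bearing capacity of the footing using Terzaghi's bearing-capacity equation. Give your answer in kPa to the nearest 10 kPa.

Overburden at base level: q = 17 × 1.7 = 28.9 kPa.
Cohesion term c·N_c = 23 × 5.14 = 118.22 kPa; surcharge term q·N_q = 28.9 × 1 = 28.9 kPa.
q_ult = 118.22 + 28.9 = 147.12 kPa.

q_ult ≈ 150 kPa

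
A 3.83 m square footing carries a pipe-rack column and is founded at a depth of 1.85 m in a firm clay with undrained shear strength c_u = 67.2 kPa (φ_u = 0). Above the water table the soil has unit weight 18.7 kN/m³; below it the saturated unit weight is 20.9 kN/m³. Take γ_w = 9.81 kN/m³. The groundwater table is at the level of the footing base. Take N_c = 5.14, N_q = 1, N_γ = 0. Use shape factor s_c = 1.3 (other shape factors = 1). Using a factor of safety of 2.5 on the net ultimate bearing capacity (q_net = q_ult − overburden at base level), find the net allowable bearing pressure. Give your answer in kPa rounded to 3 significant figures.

q = γ·D_f = 18.7 × 1.85 = 34.595 kPa.
c·N_c·s_c = 67.2 × 5.14 × 1.3 = 449.03 kPa
q·N_q = 34.595 × 1 = 34.595 kPa
q_ult = 449.03 + 34.595 = 483.63 kPa.
q_net = 483.63 − 34.595 = 449.03 kPa.
q_all(net) = 449.03 / 2.5 = 179.61 kPa.

q_all(net) ≈ 180 kPa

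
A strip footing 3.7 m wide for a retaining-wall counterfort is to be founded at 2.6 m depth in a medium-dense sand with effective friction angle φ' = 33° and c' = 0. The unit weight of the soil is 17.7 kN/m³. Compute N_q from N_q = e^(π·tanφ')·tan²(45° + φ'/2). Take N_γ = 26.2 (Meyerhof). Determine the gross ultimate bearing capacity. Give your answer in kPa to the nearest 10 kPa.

tan33° = 0.6494, so N_q = e^(π×0.6494)·tan²(61.5°) = 7.692 × 3.392 = 26.09.
Effective surcharge at the founding depth q = γ·D_f = 17.7 × 2.6 = 46.02 kPa.
q_ult = q·N_q + 0.5·γ·B·N_γ
     = 46.02 × 26.092 + 0.5 × 17.7 × 3.7 × 26.2
     = 1200.8 + 857.92 = 2058.7 kPa.

q_ult ≈ 2060 kPa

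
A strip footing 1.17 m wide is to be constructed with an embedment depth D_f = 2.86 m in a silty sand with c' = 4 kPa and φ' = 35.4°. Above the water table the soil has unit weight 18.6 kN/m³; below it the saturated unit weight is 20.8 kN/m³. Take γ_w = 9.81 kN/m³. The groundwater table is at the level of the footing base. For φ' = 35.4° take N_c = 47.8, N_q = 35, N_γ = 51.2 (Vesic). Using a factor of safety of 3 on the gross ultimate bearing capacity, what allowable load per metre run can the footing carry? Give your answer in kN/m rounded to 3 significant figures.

Overburden at base level: q = 18.6 × 2.86 = 53.196 kPa.
Below the base the soil is submerged, so the ½γBN_γ term uses γ' = 20.8 − 9.81 = 10.99 kN/m³.
Cohesion term c·N_c = 4 × 47.8 = 191.2 kPa; surcharge term q·N_q = 53.196 × 35 = 1861.9 kPa; self-weight term 0.5·γ·B·N_γ = 0.5 × 10.99 × 1.17 × 51.2 = 329.17 kPa.
q_ult = 191.2 + 1861.9 + 329.17 = 2382.2 kPa.
Gross allowable pressure q_all = 2382.2 / 3 = 794.08 kPa.
Allowable wall load = q_all × B = 794.08 × 1.17 = 929.07 kN per metre run.

≈ 929 kN/m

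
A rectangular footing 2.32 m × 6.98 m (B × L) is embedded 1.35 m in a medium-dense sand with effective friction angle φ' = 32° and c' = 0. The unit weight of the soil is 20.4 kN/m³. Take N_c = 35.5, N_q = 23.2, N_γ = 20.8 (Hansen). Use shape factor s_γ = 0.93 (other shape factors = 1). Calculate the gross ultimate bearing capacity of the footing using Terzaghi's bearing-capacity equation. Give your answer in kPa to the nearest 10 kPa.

q_ult ≈ 1100 kPa

q = γ·D_f = 20.4 × 1.35 = 27.54 kPa.
q·N_q = 27.54 × 23.2 = 638.93 kPa
0.5·γ·B·N_γ·s_γ = 0.5 × 20.4 × 2.32 × 20.8 × 0.93 = 457.76 kPa
q_ult = 638.93 + 457.76 = 1096.7 kPa.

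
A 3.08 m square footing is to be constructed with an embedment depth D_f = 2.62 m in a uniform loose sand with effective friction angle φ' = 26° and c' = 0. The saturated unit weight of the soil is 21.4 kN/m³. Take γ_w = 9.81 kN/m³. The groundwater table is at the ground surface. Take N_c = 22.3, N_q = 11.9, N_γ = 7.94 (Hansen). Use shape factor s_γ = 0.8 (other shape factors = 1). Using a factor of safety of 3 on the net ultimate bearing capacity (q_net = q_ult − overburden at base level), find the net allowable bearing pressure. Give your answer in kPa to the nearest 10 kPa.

q_all(net) ≈ 150 kPa

γ' = 21.4 − 9.81 = 11.59 kN/m³ (submerged throughout). q = 11.59 × 2.62 = 30.366 kPa; the same γ' applies in the ½γBN_γ term.
q·N_q = 30.366 × 11.9 = 361.35 kPa
0.5·γ·B·N_γ·s_γ = 0.5 × 11.59 × 3.08 × 7.94 × 0.8 = 113.37 kPa
q_ult = 361.35 + 113.37 = 474.73 kPa.
q_net = 474.73 − 30.366 = 444.36 kPa.
q_all(net) = 444.36 / 3 = 148.12 kPa.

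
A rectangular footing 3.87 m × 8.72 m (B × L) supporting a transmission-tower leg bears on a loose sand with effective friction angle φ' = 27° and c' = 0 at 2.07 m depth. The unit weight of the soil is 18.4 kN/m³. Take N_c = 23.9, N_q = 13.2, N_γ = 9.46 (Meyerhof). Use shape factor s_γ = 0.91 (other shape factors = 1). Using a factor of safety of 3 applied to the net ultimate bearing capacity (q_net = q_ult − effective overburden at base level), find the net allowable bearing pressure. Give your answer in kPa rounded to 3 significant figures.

q_all(net) ≈ 257 kPa

Effective surcharge at the founding depth q = γ·D_f = 18.4 × 2.07 = 38.088 kPa.
q_ult = q·N_q + 0.5·γ·B·N_γ·s_γ
     = 38.088 × 13.2 + 0.5 × 18.4 × 3.87 × 9.46 × 0.91
     = 502.76 + 306.5 = 809.26 kPa.
Net ultimate: q_net = 809.26 − 38.088 = 771.17 kPa.
q_all(net) = 771.17 / 3 = 257.06 kPa.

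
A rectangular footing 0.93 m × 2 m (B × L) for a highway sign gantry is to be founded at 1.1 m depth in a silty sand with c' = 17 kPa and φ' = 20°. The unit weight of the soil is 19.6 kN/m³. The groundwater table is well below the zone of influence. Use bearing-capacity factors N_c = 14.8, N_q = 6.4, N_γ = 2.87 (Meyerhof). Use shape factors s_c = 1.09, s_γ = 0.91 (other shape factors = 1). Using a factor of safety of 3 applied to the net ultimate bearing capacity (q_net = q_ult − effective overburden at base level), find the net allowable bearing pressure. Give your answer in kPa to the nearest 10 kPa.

Effective surcharge at the founding depth q = γ·D_f = 19.6 × 1.1 = 21.56 kPa.
q_ult = c·N_c·s_c + q·N_q + 0.5·γ·B·N_γ·s_γ
     = 17 × 14.8 × 1.09 + 21.56 × 6.4 + 0.5 × 19.6 × 0.93 × 2.87 × 0.91
     = 274.24 + 137.98 + 23.803 = 436.03 kPa.
Net ultimate: q_net = 436.03 − 21.56 = 414.47 kPa.
q_all(net) = 414.47 / 3 = 138.16 kPa.

q_all(net) ≈ 140 kPa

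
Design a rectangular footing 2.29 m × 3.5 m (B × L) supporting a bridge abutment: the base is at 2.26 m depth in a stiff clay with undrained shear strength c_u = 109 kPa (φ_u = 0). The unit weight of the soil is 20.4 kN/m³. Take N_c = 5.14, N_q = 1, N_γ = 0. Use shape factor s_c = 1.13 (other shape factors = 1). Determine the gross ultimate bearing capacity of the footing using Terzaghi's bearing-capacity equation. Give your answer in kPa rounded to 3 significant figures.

q_ult ≈ 679 kPa

Effective surcharge at the founding depth q = γ·D_f = 20.4 × 2.26 = 46.104 kPa.
q_ult = c·N_c·s_c + q·N_q
     = 109 × 5.14 × 1.13 + 46.104 × 1
     = 633.09 + 46.104 = 679.2 kPa.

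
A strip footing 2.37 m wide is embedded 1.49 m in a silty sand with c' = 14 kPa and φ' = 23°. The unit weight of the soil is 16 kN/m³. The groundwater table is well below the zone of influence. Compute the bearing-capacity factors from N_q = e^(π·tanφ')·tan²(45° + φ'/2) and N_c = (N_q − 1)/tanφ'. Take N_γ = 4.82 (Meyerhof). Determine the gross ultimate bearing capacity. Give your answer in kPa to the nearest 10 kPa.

tan23° = 0.4245, so N_q = e^(π×0.4245)·tan²(56.5°) = 3.794 × 2.283 = 8.66.
N_c = (8.66 − 1)/tan23° = 18.05.
q = γ·D_f = 16 × 1.49 = 23.84 kPa.
c·N_c = 14 × 18.049 = 252.68 kPa
q·N_q = 23.84 × 8.6612 = 206.48 kPa
0.5·γ·B·N_γ = 0.5 × 16 × 2.37 × 4.82 = 91.387 kPa
q_ult = 252.68 + 206.48 + 91.387 = 550.55 kPa.

q_ult ≈ 550 kPa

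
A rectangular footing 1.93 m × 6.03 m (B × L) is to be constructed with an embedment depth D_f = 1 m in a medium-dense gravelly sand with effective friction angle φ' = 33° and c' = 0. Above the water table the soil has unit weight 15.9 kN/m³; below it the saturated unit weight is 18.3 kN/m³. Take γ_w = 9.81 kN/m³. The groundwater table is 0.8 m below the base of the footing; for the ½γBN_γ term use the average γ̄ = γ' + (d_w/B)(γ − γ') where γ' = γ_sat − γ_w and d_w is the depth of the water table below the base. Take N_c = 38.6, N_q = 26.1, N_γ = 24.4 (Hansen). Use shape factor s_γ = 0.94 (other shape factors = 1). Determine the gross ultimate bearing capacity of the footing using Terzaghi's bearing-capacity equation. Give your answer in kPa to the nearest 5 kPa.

q_ult ≈ 670 kPa

Overburden at base level: q = 15.9 × 1 = 15.9 kPa.
The water table is 0.8 m below the base (< B = 1.93 m), so the ½γBN_γ term uses γ̄ = γ' + (d_w/B)(γ − γ') = 8.49 + (0.8/1.93)(15.9 − 8.49) = 11.562 kN/m³.
Surcharge term q·N_q = 15.9 × 26.1 = 414.99 kPa; self-weight term 0.5·γ·B·N_γ·s_γ = 0.5 × 11.562 × 1.93 × 24.4 × 0.94 = 255.89 kPa.
q_ult = 414.99 + 255.89 = 670.88 kPa.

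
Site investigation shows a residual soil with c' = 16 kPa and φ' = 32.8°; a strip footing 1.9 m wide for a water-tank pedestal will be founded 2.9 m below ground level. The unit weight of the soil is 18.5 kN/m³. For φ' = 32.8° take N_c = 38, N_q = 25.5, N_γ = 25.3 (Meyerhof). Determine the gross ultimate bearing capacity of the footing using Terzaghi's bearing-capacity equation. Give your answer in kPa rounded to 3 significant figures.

Effective surcharge at the founding depth q = γ·D_f = 18.5 × 2.9 = 53.65 kPa.
q_ult = c·N_c + q·N_q + 0.5·γ·B·N_γ
     = 16 × 38 + 53.65 × 25.5 + 0.5 × 18.5 × 1.9 × 25.3
     = 608 + 1368.1 + 444.65 = 2420.7 kPa.

q_ult ≈ 2420 kPa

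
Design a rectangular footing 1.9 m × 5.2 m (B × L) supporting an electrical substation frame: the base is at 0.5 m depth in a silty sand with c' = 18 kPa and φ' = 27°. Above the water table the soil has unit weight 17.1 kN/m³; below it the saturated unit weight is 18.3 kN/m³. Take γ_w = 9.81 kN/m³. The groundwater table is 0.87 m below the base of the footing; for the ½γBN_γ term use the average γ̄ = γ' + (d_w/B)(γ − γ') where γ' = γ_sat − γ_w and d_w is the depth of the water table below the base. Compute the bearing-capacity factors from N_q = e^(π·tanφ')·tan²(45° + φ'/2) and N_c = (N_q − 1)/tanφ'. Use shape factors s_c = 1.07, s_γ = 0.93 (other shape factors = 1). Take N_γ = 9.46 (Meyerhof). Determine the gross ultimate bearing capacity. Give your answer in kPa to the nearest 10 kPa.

q_ult ≈ 680 kPa

tan27° = 0.5095, so N_q = e^(π×0.5095)·tan²(58.5°) = 4.957 × 2.663 = 13.2.
N_c = (13.2 − 1)/tan27° = 23.94.
Effective surcharge at the founding depth q = γ·D_f = 17.1 × 0.5 = 8.55 kPa.
With d_w = 0.87 m < B, γ̄ = 8.49 + (0.87/1.9) × (17.1 − 8.49) = 12.432 kN/m³.
q_ult = c·N_c·s_c + q·N_q + 0.5·γ·B·N_γ·s_γ
     = 18 × 23.942 × 1.07 + 8.55 × 13.199 + 0.5 × 12.432 × 1.9 × 9.46 × 0.93
     = 461.13 + 112.85 + 103.91 = 677.89 kPa.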